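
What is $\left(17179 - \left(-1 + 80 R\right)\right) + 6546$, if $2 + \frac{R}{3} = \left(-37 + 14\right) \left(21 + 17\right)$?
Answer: $233966$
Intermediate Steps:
$R = -2628$ ($R = -6 + 3 \left(-37 + 14\right) \left(21 + 17\right) = -6 + 3 \left(\left(-23\right) 38\right) = -6 + 3 \left(-874\right) = -6 - 2622 = -2628$)
$\left(17179 - \left(-1 + 80 R\right)\right) + 6546 = \left(17179 + \left(\left(-80\right) \left(-2628\right) + 1\right)\right) + 6546 = \left(17179 + \left(210240 + 1\right)\right) + 6546 = \left(17179 + 210241\right) + 6546 = 227420 + 6546 = 233966$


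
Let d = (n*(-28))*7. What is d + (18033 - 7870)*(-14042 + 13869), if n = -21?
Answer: -1754083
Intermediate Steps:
d = 4116 (d = -21*(-28)*7 = 588*7 = 4116)
d + (18033 - 7870)*(-14042 + 13869) = 4116 + (18033 - 7870)*(-14042 + 13869) = 4116 + 10163*(-173) = 4116 - 1758199 = -1754083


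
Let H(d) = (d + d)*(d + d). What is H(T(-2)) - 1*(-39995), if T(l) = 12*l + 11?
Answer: 40671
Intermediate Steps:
T(l) = 11 + 12*l
H(d) = 4*d² (H(d) = (2*d)*(2*d) = 4*d²)
H(T(-2)) - 1*(-39995) = 4*(11 + 12*(-2))² - 1*(-39995) = 4*(11 - 24)² + 39995 = 4*(-13)² + 39995 = 4*169 + 39995 = 676 + 39995 = 40671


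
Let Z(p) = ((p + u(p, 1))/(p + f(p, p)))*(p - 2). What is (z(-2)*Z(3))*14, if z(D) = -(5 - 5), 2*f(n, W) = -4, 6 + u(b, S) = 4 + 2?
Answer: 0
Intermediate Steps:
u(b, S) = 0 (u(b, S) = -6 + (4 + 2) = -6 + 6 = 0)
f(n, W) = -2 (f(n, W) = (1/2)*(-4) = -2)
z(D) = 0 (z(D) = -1*0 = 0)
Z(p) = p (Z(p) = ((p + 0)/(p - 2))*(p - 2) = (p/(-2 + p))*(-2 + p) = p)
(z(-2)*Z(3))*14 = (0*3)*14 = 0*14 = 0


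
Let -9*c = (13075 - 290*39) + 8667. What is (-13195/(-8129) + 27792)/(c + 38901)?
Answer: 2033409267/2761234333 ≈ 0.73641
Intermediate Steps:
c = -10432/9 (c = -((13075 - 290*39) + 8667)/9 = -((13075 - 11310) + 8667)/9 = -(1765 + 8667)/9 = -⅑*10432 = -10432/9 ≈ -1159.1)
(-13195/(-8129) + 27792)/(c + 38901) = (-13195/(-8129) + 27792)/(-10432/9 + 38901) = (-13195*(-1/8129) + 27792)/(339677/9) = (13195/8129 + 27792)*(9/339677) = (225934363/8129)*(9/339677) = 2033409267/2761234333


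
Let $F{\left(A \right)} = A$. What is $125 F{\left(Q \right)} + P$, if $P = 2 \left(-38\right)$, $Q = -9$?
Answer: $-1201$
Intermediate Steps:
$P = -76$
$125 F{\left(Q \right)} + P = 125 \left(-9\right) - 76 = -1125 - 76 = -1201$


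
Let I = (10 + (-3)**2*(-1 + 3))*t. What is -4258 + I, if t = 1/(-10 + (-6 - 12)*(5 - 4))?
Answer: -4259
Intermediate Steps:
t = -1/28 (t = 1/(-10 - 18*1) = 1/(-10 - 18) = 1/(-28) = -1/28 ≈ -0.035714)
I = -1 (I = (10 + (-3)**2*(-1 + 3))*(-1/28) = (10 + 9*2)*(-1/28) = (10 + 18)*(-1/28) = 28*(-1/28) = -1)
-4258 + I = -4258 - 1 = -4259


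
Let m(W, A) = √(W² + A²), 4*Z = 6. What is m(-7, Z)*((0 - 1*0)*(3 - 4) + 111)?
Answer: 111*√205/2 ≈ 794.64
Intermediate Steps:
Z = 3/2 (Z = (¼)*6 = 3/2 ≈ 1.5000)
m(W, A) = √(A² + W²)
m(-7, Z)*((0 - 1*0)*(3 - 4) + 111) = √((3/2)² + (-7)²)*((0 - 1*0)*(3 - 4) + 111) = √(9/4 + 49)*((0 + 0)*(-1) + 111) = √(205/4)*(0*(-1) + 111) = (√205/2)*(0 + 111) = (√205/2)*111 = 111*√205/2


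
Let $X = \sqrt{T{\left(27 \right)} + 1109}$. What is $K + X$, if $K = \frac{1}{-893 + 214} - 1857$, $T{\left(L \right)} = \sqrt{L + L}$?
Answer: $- \frac{1260904}{679} + \sqrt{1109 + 3 \sqrt{6}} \approx -1823.6$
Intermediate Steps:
$T{\left(L \right)} = \sqrt{2} \sqrt{L}$ ($T{\left(L \right)} = \sqrt{2 L} = \sqrt{2} \sqrt{L}$)
$K = - \frac{1260904}{679}$ ($K = \frac{1}{-679} - 1857 = - \frac{1}{679} - 1857 = - \frac{1260904}{679} \approx -1857.0$)
$X = \sqrt{1109 + 3 \sqrt{6}}$ ($X = \sqrt{\sqrt{2} \sqrt{27} + 1109} = \sqrt{\sqrt{2} \cdot 3 \sqrt{3} + 1109} = \sqrt{3 \sqrt{6} + 1109} = \sqrt{1109 + 3 \sqrt{6}} \approx 33.412$)
$K + X = - \frac{1260904}{679} + \sqrt{1109 + 3 \sqrt{6}}$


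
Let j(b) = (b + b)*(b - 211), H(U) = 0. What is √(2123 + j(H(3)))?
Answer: √2123 ≈ 46.076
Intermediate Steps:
j(b) = 2*b*(-211 + b) (j(b) = (2*b)*(-211 + b) = 2*b*(-211 + b))
√(2123 + j(H(3))) = √(2123 + 2*0*(-211 + 0)) = √(2123 + 2*0*(-211)) = √(2123 + 0) = √2123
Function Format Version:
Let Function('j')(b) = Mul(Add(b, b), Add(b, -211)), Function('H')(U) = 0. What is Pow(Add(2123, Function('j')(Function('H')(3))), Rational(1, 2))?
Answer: Pow(2123, Rational(1, 2)) ≈ 46.076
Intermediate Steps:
Function('j')(b) = Mul(2, b, Add(-211, b)) (Function('j')(b) = Mul(Mul(2, b), Add(-211, b)) = Mul(2, b, Add(-211, b)))
Pow(Add(2123, Function('j')(Function('H')(3))), Rational(1, 2)) = Pow(Add(2123, Mul(2, 0, Add(-211, 0))), Rational(1, 2)) = Pow(Add(2123, Mul(2, 0, -211)), Rational(1, 2)) = Pow(Add(2123, 0), Rational(1, 2)) = Pow(2123, Rational(1, 2))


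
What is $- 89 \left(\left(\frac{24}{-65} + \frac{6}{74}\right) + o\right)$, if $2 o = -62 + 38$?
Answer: $\frac{2630217}{2405} \approx 1093.6$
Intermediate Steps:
$o = -12$ ($o = \frac{-62 + 38}{2} = \frac{1}{2} \left(-24\right) = -12$)
$- 89 \left(\left(\frac{24}{-65} + \frac{6}{74}\right) + o\right) = - 89 \left(\left(\frac{24}{-65} + \frac{6}{74}\right) - 12\right) = - 89 \left(\left(24 \left(- \frac{1}{65}\right) + 6 \cdot \frac{1}{74}\right) - 12\right) = - 89 \left(\left(- \frac{24}{65} + \frac{3}{37}\right) - 12\right) = - 89 \left(- \frac{693}{2405} - 12\right) = \left(-89\right) \left(- \frac{29553}{2405}\right) = \frac{2630217}{2405}$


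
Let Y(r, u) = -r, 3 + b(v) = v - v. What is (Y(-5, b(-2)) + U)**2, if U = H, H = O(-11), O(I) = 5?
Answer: 100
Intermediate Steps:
b(v) = -3 (b(v) = -3 + (v - v) = -3 + 0 = -3)
H = 5
U = 5
(Y(-5, b(-2)) + U)**2 = (-1*(-5) + 5)**2 = (5 + 5)**2 = 10**2 = 100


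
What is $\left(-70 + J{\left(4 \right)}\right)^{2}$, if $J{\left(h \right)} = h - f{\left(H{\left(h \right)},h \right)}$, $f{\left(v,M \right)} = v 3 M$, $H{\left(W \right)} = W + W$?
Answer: $26244$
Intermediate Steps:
$H{\left(W \right)} = 2 W$
$f{\left(v,M \right)} = 3 M v$ ($f{\left(v,M \right)} = 3 v M = 3 M v$)
$J{\left(h \right)} = h - 6 h^{2}$ ($J{\left(h \right)} = h - 3 h 2 h = h - 6 h^{2}$)
$\left(-70 + J{\left(4 \right)}\right)^{2} = \left(-70 + 4 \left(1 - 24\right)\right)^{2} = \left(-70 + 4 \left(-23\right)\right)^{2} = \left(-70 - 92\right)^{2} = \left(-162\right)^{2} = 26244$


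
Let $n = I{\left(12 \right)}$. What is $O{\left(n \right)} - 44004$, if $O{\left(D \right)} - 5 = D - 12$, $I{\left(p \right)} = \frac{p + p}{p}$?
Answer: $-44009$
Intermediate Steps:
$I{\left(p \right)} = 2$ ($I{\left(p \right)} = \frac{2 p}{p} = 2$)
$n = 2$
$O{\left(D \right)} = -7 + D$ ($O{\left(D \right)} = 5 + \left(D - 12\right) = 5 + \left(-12 + D\right) = -7 + D$)
$O{\left(n \right)} - 44004 = \left(-7 + 2\right) - 44004 = -5 - 44004 = -44009$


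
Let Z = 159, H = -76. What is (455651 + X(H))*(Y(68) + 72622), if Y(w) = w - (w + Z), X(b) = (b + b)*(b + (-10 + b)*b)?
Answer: -38135030547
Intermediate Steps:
X(b) = 2*b*(b + b*(-10 + b)) (X(b) = (2*b)*(b + b*(-10 + b)) = 2*b*(b + b*(-10 + b)))
Y(w) = -159 (Y(w) = w - (w + 159) = w - (159 + w) = w + (-159 - w) = -159)
(455651 + X(H))*(Y(68) + 72622) = (455651 + 2*(-76)²*(-9 - 76))*(-159 + 72622) = (455651 + 2*5776*(-85))*72463 = (455651 - 981920)*72463 = -526269*72463 = -38135030547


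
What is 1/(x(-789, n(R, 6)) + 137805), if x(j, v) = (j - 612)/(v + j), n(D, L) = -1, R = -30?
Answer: 790/108867351 ≈ 7.2565e-6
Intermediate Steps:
x(j, v) = (-612 + j)/(j + v)
1/(x(-789, n(R, 6)) + 137805) = 1/((-612 - 789)/(-789 - 1) + 137805) = 1/(-1401/(-790) + 137805) = 1/(-1/790*(-1401) + 137805) = 1/(1401/790 + 137805) = 1/(108867351/790) = 790/108867351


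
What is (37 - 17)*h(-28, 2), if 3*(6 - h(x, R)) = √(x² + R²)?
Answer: 120 - 40*√197/3 ≈ -67.142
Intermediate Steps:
h(x, R) = 6 - √(R² + x²)/3 (h(x, R) = 6 - √(x² + R²)/3 = 6 - √(R² + x²)/3)
(37 - 17)*h(-28, 2) = (37 - 17)*(6 - √(2² + (-28)²)/3) = 20*(6 - √(4 + 784)/3) = 20*(6 - 2*√197/3) = 120 - 40*√197/3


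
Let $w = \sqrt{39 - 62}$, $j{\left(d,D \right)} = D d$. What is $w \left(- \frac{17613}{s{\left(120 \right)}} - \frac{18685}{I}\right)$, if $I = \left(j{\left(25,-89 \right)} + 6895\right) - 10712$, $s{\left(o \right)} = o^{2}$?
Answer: $\frac{9035903 i \sqrt{23}}{4833600} \approx 8.9653 i$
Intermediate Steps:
$w = i \sqrt{23}$ ($w = \sqrt{-23} = i \sqrt{23} \approx 4.7958 i$)
$I = -6042$ ($I = \left(\left(-89\right) 25 + 6895\right) - 10712 = \left(-2225 + 6895\right) - 10712 = 4670 - 10712 = -6042$)
$w \left(- \frac{17613}{s{\left(120 \right)}} - \frac{18685}{I}\right) = i \sqrt{23} \left(- \frac{17613}{120^{2}} - \frac{18685}{-6042}\right) = i \sqrt{23} \left(- \frac{17613}{14400} - - \frac{18685}{6042}\right) = i \sqrt{23} \left(\left(-17613\right) \frac{1}{14400} + \frac{18685}{6042}\right) = i \sqrt{23} \left(- \frac{1957}{1600} + \frac{18685}{6042}\right) = i \sqrt{23} \cdot \frac{9035903}{4833600} = \frac{9035903 i \sqrt{23}}{4833600}$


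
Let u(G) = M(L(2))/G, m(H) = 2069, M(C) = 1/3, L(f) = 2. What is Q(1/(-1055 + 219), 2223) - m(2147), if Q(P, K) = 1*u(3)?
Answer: -18620/9 ≈ -2068.9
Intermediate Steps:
M(C) = ⅓
u(G) = 1/(3*G)
Q(P, K) = ⅑ (Q(P, K) = 1*((⅓)/3) = 1*((⅓)*(⅓)) = 1*(⅑) = ⅑)
Q(1/(-1055 + 219), 2223) - m(2147) = ⅑ - 1*2069 = ⅑ - 2069 = -18620/9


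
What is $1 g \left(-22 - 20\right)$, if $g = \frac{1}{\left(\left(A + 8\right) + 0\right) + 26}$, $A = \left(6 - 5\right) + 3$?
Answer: $- \frac{21}{19} \approx -1.1053$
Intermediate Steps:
$A = 4$ ($A = 1 + 3 = 4$)
$g = \frac{1}{38}$ ($g = \frac{1}{\left(\left(4 + 8\right) + 0\right) + 26} = \frac{1}{\left(12 + 0\right) + 26} = \frac{1}{12 + 26} = \frac{1}{38} \approx 0.026316$)
$1 g \left(-22 - 20\right) = 1 \cdot \frac{1}{38} \left(-22 - 20\right) = \frac{1}{38} \left(-42\right) = - \frac{21}{19}$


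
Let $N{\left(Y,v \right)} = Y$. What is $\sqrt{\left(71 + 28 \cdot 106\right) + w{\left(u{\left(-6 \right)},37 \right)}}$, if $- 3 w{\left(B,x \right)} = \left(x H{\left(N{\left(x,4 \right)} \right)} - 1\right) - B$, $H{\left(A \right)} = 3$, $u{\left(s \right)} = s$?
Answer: $\frac{\sqrt{27003}}{3} \approx 54.775$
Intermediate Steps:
$w{\left(B,x \right)} = \frac{1}{3} - x + \frac{B}{3}$ ($w{\left(B,x \right)} = - \frac{\left(x 3 - 1\right) - B}{3} = - \frac{\left(3 x - 1\right) - B}{3} = - \frac{\left(-1 + 3 x\right) - B}{3} = - \frac{-1 - B + 3 x}{3} = \frac{1}{3} - x + \frac{B}{3}$)
$\sqrt{\left(71 + 28 \cdot 106\right) + w{\left(u{\left(-6 \right)},37 \right)}} = \sqrt{\left(71 + 28 \cdot 106\right) + \left(\frac{1}{3} - 37 + \frac{1}{3} \left(-6\right)\right)} = \sqrt{\left(71 + 2968\right) - \frac{116}{3}} = \sqrt{3039 - \frac{116}{3}} = \sqrt{\frac{9001}{3}} = \frac{\sqrt{27003}}{3}$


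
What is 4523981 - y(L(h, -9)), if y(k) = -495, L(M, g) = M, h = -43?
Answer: 4524476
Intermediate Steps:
4523981 - y(L(h, -9)) = 4523981 - 1*(-495) = 4523981 + 495 = 4524476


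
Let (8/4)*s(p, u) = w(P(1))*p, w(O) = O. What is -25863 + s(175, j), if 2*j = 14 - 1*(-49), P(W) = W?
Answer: -51551/2 ≈ -25776.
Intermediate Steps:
j = 63/2 (j = (14 - 1*(-49))/2 = (14 + 49)/2 = (½)*63 = 63/2 ≈ 31.500)
s(p, u) = p/2 (s(p, u) = (1*p)/2 = p/2)
-25863 + s(175, j) = -25863 + (½)*175 = -25863 + 175/2 = -51551/2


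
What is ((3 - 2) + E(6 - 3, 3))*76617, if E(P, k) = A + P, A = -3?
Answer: 76617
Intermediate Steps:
E(P, k) = -3 + P
((3 - 2) + E(6 - 3, 3))*76617 = ((3 - 2) + (-3 + (6 - 3)))*76617 = (1 + (-3 + 3))*76617 = (1 + 0)*76617 = 1*76617 = 76617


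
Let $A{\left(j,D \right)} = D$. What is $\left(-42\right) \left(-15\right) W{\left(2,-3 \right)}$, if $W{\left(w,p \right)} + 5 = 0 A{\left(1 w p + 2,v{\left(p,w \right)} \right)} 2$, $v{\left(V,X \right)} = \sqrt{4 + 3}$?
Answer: $-3150$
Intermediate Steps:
$v{\left(V,X \right)} = \sqrt{7}$
$W{\left(w,p \right)} = -5$ ($W{\left(w,p \right)} = -5 + 0 \sqrt{7} \cdot 2 = -5 + 0 \cdot 2 = -5 + 0 = -5$)
$\left(-42\right) \left(-15\right) W{\left(2,-3 \right)} = \left(-42\right) \left(-15\right) \left(-5\right) = 630 \left(-5\right) = -3150$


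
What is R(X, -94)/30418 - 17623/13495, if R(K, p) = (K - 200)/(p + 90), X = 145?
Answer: -2143483431/1641963640 ≈ -1.3054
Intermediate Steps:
R(K, p) = (-200 + K)/(90 + p)
R(X, -94)/30418 - 17623/13495 = ((-200 + 145)/(90 - 94))/30418 - 17623/13495 = (-55/(-4))*(1/30418) - 17623*1/13495 = -¼*(-55)*(1/30418) - 17623/13495 = (55/4)*(1/30418) - 17623/13495 = 55/121672 - 17623/13495 = -2143483431/1641963640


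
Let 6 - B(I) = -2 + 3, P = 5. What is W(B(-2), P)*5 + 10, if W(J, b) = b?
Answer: 35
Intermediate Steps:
B(I) = 5 (B(I) = 6 - (-2 + 3) = 6 - 1*1 = 6 - 1 = 5)
W(B(-2), P)*5 + 10 = 5*5 + 10 = 25 + 10 = 35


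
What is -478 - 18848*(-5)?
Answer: 93762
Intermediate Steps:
-478 - 18848*(-5) = -478 - 496*(-190) = -478 + 94240 = 93762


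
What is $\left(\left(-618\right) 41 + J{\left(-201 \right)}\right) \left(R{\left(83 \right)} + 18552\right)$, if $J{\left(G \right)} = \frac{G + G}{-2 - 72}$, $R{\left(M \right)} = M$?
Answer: $- \frac{17466678675}{37} \approx -4.7207 \cdot 10^{8}$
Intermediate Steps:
$J{\left(G \right)} = - \frac{G}{37}$ ($J{\left(G \right)} = \frac{2 G}{-74} = 2 G \left(- \frac{1}{74}\right) = - \frac{G}{37}$)
$\left(\left(-618\right) 41 + J{\left(-201 \right)}\right) \left(R{\left(83 \right)} + 18552\right) = \left(\left(-618\right) 41 - - \frac{201}{37}\right) \left(83 + 18552\right) = \left(-25338 + \frac{201}{37}\right) 18635 = \left(- \frac{937305}{37}\right) 18635 = - \frac{17466678675}{37}$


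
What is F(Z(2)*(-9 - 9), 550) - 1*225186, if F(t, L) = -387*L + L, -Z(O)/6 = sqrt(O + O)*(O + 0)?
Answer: -437486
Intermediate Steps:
Z(O) = -6*sqrt(2)*O**(3/2) (Z(O) = -6*sqrt(O + O)*(O + 0) = -6*sqrt(2*O)*O = -6*sqrt(2)*sqrt(O)*O = -6*sqrt(2)*O**(3/2))
F(t, L) = -386*L
F(Z(2)*(-9 - 9), 550) - 1*225186 = -386*550 - 1*225186 = -212300 - 225186 = -437486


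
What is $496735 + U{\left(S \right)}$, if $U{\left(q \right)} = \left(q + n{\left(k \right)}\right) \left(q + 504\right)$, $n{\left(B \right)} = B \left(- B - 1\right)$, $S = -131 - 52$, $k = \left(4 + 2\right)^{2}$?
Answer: $10420$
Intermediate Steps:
$k = 36$ ($k = 6^{2} = 36$)
$S = -183$ ($S = -131 - 52 = -183$)
$n{\left(B \right)} = B \left(-1 - B\right)$
$U{\left(q \right)} = \left(-1332 + q\right) \left(504 + q\right)$ ($U{\left(q \right)} = \left(q - 36 \left(1 + 36\right)\right) \left(q + 504\right) = \left(q - 36 \cdot 37\right) \left(504 + q\right) = \left(q - 1332\right) \left(504 + q\right) = \left(-1332 + q\right) \left(504 + q\right)$)
$496735 + U{\left(S \right)} = 496735 - \left(519804 - 33489\right) = 496735 + \left(-671328 + 33489 + 151524\right) = 496735 - 486315 = 10420$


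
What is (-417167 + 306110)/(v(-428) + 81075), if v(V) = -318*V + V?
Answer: -111057/216751 ≈ -0.51237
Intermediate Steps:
v(V) = -317*V
(-417167 + 306110)/(v(-428) + 81075) = (-417167 + 306110)/(-317*(-428) + 81075) = -111057/(135676 + 81075) = -111057/216751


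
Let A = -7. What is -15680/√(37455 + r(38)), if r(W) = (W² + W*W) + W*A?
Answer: -15680*√4453/13359 ≈ -78.325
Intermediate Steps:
r(W) = -7*W + 2*W² (r(W) = (W² + W*W) + W*(-7) = (W² + W²) - 7*W = 2*W² - 7*W = -7*W + 2*W²)
-15680/√(37455 + r(38)) = -15680/√(37455 + 38*(-7 + 2*38)) = -15680/√(37455 + 38*(-7 + 76)) = -15680/√(37455 + 38*69) = -15680/√(37455 + 2622) = -15680*√4453/13359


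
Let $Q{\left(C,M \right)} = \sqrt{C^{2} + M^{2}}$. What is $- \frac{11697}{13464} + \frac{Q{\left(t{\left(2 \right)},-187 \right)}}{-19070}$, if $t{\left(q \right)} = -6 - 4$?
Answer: $- \frac{3899}{4488} - \frac{\sqrt{35069}}{19070} \approx -0.87858$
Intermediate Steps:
$t{\left(q \right)} = -10$ ($t{\left(q \right)} = -6 - 4 = -10$)
$- \frac{11697}{13464} + \frac{Q{\left(t{\left(2 \right)},-187 \right)}}{-19070} = - \frac{11697}{13464} + \frac{\sqrt{\left(-10\right)^{2} + \left(-187\right)^{2}}}{-19070} = \left(-11697\right) \frac{1}{13464} + \sqrt{100 + 34969} \left(- \frac{1}{19070}\right) = - \frac{3899}{4488} + \sqrt{35069} \left(- \frac{1}{19070}\right) = - \frac{3899}{4488} - \frac{\sqrt{35069}}{19070}$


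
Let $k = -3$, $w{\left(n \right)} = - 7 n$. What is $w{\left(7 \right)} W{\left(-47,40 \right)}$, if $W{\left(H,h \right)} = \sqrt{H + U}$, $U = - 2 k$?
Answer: $- 49 i \sqrt{41} \approx - 313.75 i$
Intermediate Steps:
$U = 6$ ($U = \left(-2\right) \left(-3\right) = 6$)
$W{\left(H,h \right)} = \sqrt{6 + H}$ ($W{\left(H,h \right)} = \sqrt{H + 6} = \sqrt{6 + H}$)
$w{\left(7 \right)} W{\left(-47,40 \right)} = \left(-7\right) 7 \sqrt{6 - 47} = - 49 \sqrt{-41} = - 49 i \sqrt{41}$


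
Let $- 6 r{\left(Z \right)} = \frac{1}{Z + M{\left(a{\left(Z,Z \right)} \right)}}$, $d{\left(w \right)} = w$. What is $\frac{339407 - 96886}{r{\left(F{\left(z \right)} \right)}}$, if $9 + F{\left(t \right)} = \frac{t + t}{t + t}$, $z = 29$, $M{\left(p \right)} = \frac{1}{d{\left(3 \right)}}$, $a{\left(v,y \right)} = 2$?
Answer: $11155966$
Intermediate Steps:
$M{\left(p \right)} = \frac{1}{3}$
$F{\left(t \right)} = -8$ ($F{\left(t \right)} = -9 + \frac{t + t}{t + t} = -9 + \frac{2 t}{2 t} = -9 + 2 t \frac{1}{2 t} = -9 + 1 = -8$)
$r{\left(Z \right)} = - \frac{1}{6 \left(\frac{1}{3} + Z\right)}$ ($r{\left(Z \right)} = - \frac{1}{6 \left(Z + \frac{1}{3}\right)} = - \frac{1}{6 \left(\frac{1}{3} + Z\right)}$)
$\frac{339407 - 96886}{r{\left(F{\left(z \right)} \right)}} = \frac{339407 - 96886}{\left(-1\right) \frac{1}{2 + 6 \left(-8\right)}} = \frac{242521}{\left(-1\right) \frac{1}{2 - 48}} = \frac{242521}{\left(-1\right) \frac{1}{-46}} = \frac{242521}{\left(-1\right) \left(- \frac{1}{46}\right)} = 242521 \frac{1}{\frac{1}{46}} = 242521 \cdot 46 = 11155966$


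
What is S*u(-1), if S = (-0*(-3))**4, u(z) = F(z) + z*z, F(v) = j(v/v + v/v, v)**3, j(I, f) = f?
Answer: 0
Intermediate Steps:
F(v) = v**3
u(z) = z**2 + z**3 (u(z) = z**3 + z*z = z**3 + z**2 = z**2 + z**3)
S = 0 (S = (-1*0)**4 = 0**4 = 0)
S*u(-1) = 0*((-1)**2*(1 - 1)) = 0*(1*0) = 0*0 = 0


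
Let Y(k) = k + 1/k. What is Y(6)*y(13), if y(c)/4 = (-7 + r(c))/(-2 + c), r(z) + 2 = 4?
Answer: -370/33 ≈ -11.212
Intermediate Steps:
r(z) = 2 (r(z) = -2 + 4 = 2)
y(c) = -20/(-2 + c) (y(c) = 4*((-7 + 2)/(-2 + c)) = 4*(-5/(-2 + c)) = -20/(-2 + c))
Y(6)*y(13) = (6 + 1/6)*(-20/(-2 + 13)) = (6 + ⅙)*(-20/11) = 37*(-20*1/11)/6 = (37/6)*(-20/11) = -370/33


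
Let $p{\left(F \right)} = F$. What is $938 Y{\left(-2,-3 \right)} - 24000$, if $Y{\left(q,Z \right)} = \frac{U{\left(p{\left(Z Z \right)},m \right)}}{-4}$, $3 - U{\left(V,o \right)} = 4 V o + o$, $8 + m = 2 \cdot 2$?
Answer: $- \frac{118819}{2} \approx -59410.0$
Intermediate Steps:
$m = -4$ ($m = -8 + 2 \cdot 2 = -8 + 4 = -4$)
$U{\left(V,o \right)} = 3 - o - 4 V o$ ($U{\left(V,o \right)} = 3 - \left(4 V o + o\right) = 3 - \left(o + 4 V o\right) = 3 - o - 4 V o$)
$Y{\left(q,Z \right)} = - \frac{7}{4} - 4 Z^{2}$ ($Y{\left(q,Z \right)} = \frac{3 - -4 - 4 Z Z \left(-4\right)}{-4} = \left(3 + 4 - 4 Z^{2} \left(-4\right)\right) \left(- \frac{1}{4}\right) = \left(3 + 4 + 16 Z^{2}\right) \left(- \frac{1}{4}\right) = \left(7 + 16 Z^{2}\right) \left(- \frac{1}{4}\right) = - \frac{7}{4} - 4 Z^{2}$)
$938 Y{\left(-2,-3 \right)} - 24000 = 938 \left(- \frac{7}{4} - 4 \left(-3\right)^{2}\right) - 24000 = 938 \left(- \frac{7}{4} - 36\right) - 24000 = 938 \left(- \frac{151}{4}\right) - 24000 = - \frac{70819}{2} - 24000 = - \frac{118819}{2}$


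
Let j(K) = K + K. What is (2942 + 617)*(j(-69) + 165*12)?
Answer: 6555678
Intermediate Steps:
j(K) = 2*K
(2942 + 617)*(j(-69) + 165*12) = (2942 + 617)*(2*(-69) + 165*12) = 3559*(-138 + 1980) = 3559*1842 = 6555678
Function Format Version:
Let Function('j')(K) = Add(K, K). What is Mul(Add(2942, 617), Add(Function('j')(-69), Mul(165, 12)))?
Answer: 6555678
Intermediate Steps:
Function('j')(K) = Mul(2, K)
Mul(Add(2942, 617), Add(Function('j')(-69), Mul(165, 12))) = Mul(Add(2942, 617), Add(Mul(2, -69), Mul(165, 12))) = Mul(3559, Add(-138, 1980)) = Mul(3559, 1842) = 6555678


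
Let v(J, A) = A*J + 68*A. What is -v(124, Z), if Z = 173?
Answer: -33216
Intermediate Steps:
v(J, A) = 68*A + A*J
-v(124, Z) = -173*(68 + 124) = -173*192 = -1*33216 = -33216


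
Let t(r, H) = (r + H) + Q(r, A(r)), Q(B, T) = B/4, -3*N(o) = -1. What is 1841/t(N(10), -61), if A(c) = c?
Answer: -22092/727 ≈ -30.388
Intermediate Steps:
N(o) = 1/3 (N(o) = -1/3*(-1) = 1/3)
Q(B, T) = B/4 (Q(B, T) = B*(1/4) = B/4)
t(r, H) = H + 5*r/4 (t(r, H) = (r + H) + r/4 = (H + r) + r/4 = H + 5*r/4)
1841/t(N(10), -61) = 1841/(-61 + (5/4)*(1/3)) = 1841/(-61 + 5/12) = 1841/(-727/12) = 1841*(-12/727) = -22092/727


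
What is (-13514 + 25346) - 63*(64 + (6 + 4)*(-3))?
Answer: 9690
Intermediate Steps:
(-13514 + 25346) - 63*(64 + (6 + 4)*(-3)) = 11832 - 63*(64 + 10*(-3)) = 11832 - 63*(64 - 30) = 11832 - 63*34 = 11832 - 2142 = 9690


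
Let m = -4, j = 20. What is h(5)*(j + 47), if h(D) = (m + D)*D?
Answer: 335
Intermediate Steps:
h(D) = D*(-4 + D) (h(D) = (-4 + D)*D = D*(-4 + D))
h(5)*(j + 47) = (5*(-4 + 5))*(20 + 47) = (5*1)*67 = 5*67 = 335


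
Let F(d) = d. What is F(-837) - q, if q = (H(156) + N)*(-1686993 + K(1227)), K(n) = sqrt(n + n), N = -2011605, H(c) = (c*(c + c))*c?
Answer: 9415490879574 - 5581227*sqrt(2454) ≈ 9.4152e+12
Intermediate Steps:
H(c) = 2*c**3 (H(c) = (c*(2*c))*c = (2*c**2)*c = 2*c**3)
K(n) = sqrt(2)*sqrt(n) (K(n) = sqrt(2*n) = sqrt(2)*sqrt(n))
q = -9415490880411 + 5581227*sqrt(2454) (q = (2*156**3 - 2011605)*(-1686993 + sqrt(2)*sqrt(1227)) = (2*3796416 - 2011605)*(-1686993 + sqrt(2454)) = (7592832 - 2011605)*(-1686993 + sqrt(2454)) = 5581227*(-1686993 + sqrt(2454)) = -9415490880411 + 5581227*sqrt(2454) ≈ -9.4152e+12)
F(-837) - q = -837 - (-9415490880411 + 5581227*sqrt(2454)) = -837 + (9415490880411 - 5581227*sqrt(2454)) = 9415490879574 - 5581227*sqrt(2454)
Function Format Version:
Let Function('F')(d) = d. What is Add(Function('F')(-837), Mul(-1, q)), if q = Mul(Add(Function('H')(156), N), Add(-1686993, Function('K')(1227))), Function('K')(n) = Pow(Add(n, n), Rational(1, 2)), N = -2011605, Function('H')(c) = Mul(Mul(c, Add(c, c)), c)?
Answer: Add(9415490879574, Mul(-5581227, Pow(2454, Rational(1, 2)))) ≈ 9.4152e+12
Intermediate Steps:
Function('H')(c) = Mul(2, Pow(c, 3)) (Function('H')(c) = Mul(Mul(c, Mul(2, c)), c) = Mul(Mul(2, Pow(c, 2)), c) = Mul(2, Pow(c, 3)))
Function('K')(n) = Mul(Pow(2, Rational(1, 2)), Pow(n, Rational(1, 2))) (Function('K')(n) = Pow(Mul(2, n), Rational(1, 2)) = Mul(Pow(2, Rational(1, 2)), Pow(n, Rational(1, 2))))
q = Add(-9415490880411, Mul(5581227, Pow(2454, Rational(1, 2)))) (q = Mul(Add(Mul(2, Pow(156, 3)), -2011605), Add(-1686993, Mul(Pow(2, Rational(1, 2)), Pow(1227, Rational(1, 2))))) = Mul(Add(Mul(2, 3796416), -2011605), Add(-1686993, Pow(2454, Rational(1, 2)))) = Mul(Add(7592832, -2011605), Add(-1686993, Pow(2454, Rational(1, 2)))) = Mul(5581227, Add(-1686993, Pow(2454, Rational(1, 2)))) = Add(-9415490880411, Mul(5581227, Pow(2454, Rational(1, 2)))) ≈ -9.4152e+12)
Add(Function('F')(-837), Mul(-1, q)) = Add(-837, Mul(-1, Add(-9415490880411, Mul(5581227, Pow(2454, Rational(1, 2)))))) = Add(-837, Add(9415490880411, Mul(-5581227, Pow(2454, Rational(1, 2))))) = Add(9415490879574, Mul(-5581227, Pow(2454, Rational(1, 2))))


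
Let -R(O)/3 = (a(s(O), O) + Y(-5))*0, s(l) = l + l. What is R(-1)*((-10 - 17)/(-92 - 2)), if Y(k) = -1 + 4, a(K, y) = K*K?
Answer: 0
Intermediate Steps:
s(l) = 2*l
a(K, y) = K²
Y(k) = 3
R(O) = 0 (R(O) = -3*((2*O)² + 3)*0 = -3*(4*O² + 3)*0 = -3*(3 + 4*O²)*0 = -3*0 = 0)
R(-1)*((-10 - 17)/(-92 - 2)) = 0*((-10 - 17)/(-92 - 2)) = 0*(-27/(-94)) = 0*(-27*(-1/94)) = 0*(27/94) = 0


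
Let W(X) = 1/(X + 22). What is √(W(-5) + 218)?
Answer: √63019/17 ≈ 14.767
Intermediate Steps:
W(X) = 1/(22 + X)
√(W(-5) + 218) = √(1/(22 - 5) + 218) = √(1/17 + 218) = √(3707/17) = √63019/17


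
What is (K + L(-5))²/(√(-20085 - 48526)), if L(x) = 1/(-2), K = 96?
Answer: -36481*I*√68611/274444 ≈ -34.818*I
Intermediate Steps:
L(x) = -½
(K + L(-5))²/(√(-20085 - 48526)) = (96 - ½)²/(√(-20085 - 48526)) = (191/2)²/(√(-68611)) = 36481/(4*((I*√68611))) = 36481*(-I*√68611/68611)/4 = -36481*I*√68611/274444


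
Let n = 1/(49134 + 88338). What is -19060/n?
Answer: -2620216320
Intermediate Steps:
n = 1/137472 ≈ 7.2742e-6
-19060/n = -19060/1/137472 = -19060*137472 = -2620216320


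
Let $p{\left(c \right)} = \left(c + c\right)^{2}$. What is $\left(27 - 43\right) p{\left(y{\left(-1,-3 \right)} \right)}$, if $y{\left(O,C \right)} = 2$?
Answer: $-256$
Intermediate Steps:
$p{\left(c \right)} = 4 c^{2}$ ($p{\left(c \right)} = \left(2 c\right)^{2} = 4 c^{2}$)
$\left(27 - 43\right) p{\left(y{\left(-1,-3 \right)} \right)} = \left(27 - 43\right) 4 \cdot 2^{2} = - 16 \cdot 4 \cdot 4 = \left(-16\right) 16 = -256$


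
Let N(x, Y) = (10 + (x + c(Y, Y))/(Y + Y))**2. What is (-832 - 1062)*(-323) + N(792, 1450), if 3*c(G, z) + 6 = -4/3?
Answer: 104202568211809/170302500 ≈ 6.1187e+5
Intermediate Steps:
c(G, z) = -22/9 (c(G, z) = -2 + (-4/3)/3 = -2 + (-4*1/3)/3 = -2 + (1/3)*(-4/3) = -2 - 4/9 = -22/9)
N(x, Y) = (10 + (-22/9 + x)/(2*Y))**2 (N(x, Y) = (10 + (x - 22/9)/(Y + Y))**2 = (10 + (-22/9 + x)/((2*Y)))**2 = (10 + (-22/9 + x)*(1/(2*Y)))**2 = (10 + (-22/9 + x)/(2*Y))**2)
(-832 - 1062)*(-323) + N(792, 1450) = (-832 - 1062)*(-323) + (1/324)*(-22 + 9*792 + 180*1450)**2/1450**2 = -1894*(-323) + (1/324)*(1/2102500)*(-22 + 7128 + 261000)**2 = 611762 + (1/324)*(1/2102500)*268106**2 = 611762 + (1/324)*(1/2102500)*71880827236 = 611762 + 17970206809/170302500 = 104202568211809/170302500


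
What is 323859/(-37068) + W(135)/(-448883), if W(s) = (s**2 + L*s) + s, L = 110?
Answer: -48868609259/5546398348 ≈ -8.8109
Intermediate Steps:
W(s) = s**2 + 111*s (W(s) = (s**2 + 110*s) + s = s**2 + 111*s)
323859/(-37068) + W(135)/(-448883) = 323859/(-37068) + (135*(111 + 135))/(-448883) = 323859*(-1/37068) + (135*246)*(-1/448883) = -107953/12356 + 33210*(-1/448883) = -107953/12356 - 33210/448883 = -48868609259/5546398348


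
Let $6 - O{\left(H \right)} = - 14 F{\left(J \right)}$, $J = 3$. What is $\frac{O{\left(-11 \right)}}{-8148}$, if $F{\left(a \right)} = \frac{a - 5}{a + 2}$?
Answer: $- \frac{1}{20370} \approx -4.9092 \cdot 10^{-5}$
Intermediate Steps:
$F{\left(a \right)} = \frac{-5 + a}{2 + a}$
$O{\left(H \right)} = \frac{2}{5}$ ($O{\left(H \right)} = 6 - - 14 \frac{-5 + 3}{2 + 3} = 6 - - 14 \cdot \frac{1}{5} \left(-2\right) = 6 - \left(-14\right) \left(- \frac{2}{5}\right) = 6 - \frac{28}{5} = \frac{2}{5}$)
$\frac{O{\left(-11 \right)}}{-8148} = \frac{2}{5 \left(-8148\right)} = \frac{2}{5} \left(- \frac{1}{8148}\right) = - \frac{1}{20370}$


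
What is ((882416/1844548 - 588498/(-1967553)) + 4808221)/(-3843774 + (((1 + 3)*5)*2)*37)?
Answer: -1454184951473982473/1162052495185054578 ≈ -1.2514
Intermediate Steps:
((882416/1844548 - 588498/(-1967553)) + 4808221)/(-3843774 + (((1 + 3)*5)*2)*37) = ((882416*(1/1844548) - 588498*(-1/1967553)) + 4808221)/(-3843774 + ((4*5)*2)*37) = ((220604/461137 + 196166/655851) + 4808221)/(-3843774 + (20*2)*37) = (235142754746/302437162587 + 4808221)/(-3843774 + 40*37) = 1454184951473982473/(302437162587*(-3843774 + 1480)) = (1454184951473982473/302437162587)/(-3842294) = (1454184951473982473/302437162587)*(-1/3842294) = -1454184951473982473/1162052495185054578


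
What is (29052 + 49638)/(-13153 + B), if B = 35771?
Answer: 915/263 ≈ 3.4791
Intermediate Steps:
(29052 + 49638)/(-13153 + B) = (29052 + 49638)/(-13153 + 35771) = 78690/22618 = 78690*(1/22618) = 915/263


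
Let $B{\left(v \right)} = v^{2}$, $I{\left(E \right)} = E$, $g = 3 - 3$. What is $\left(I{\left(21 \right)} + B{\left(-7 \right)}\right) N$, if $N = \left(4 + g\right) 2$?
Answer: $560$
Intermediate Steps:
$g = 0$ ($g = 3 - 3 = 0$)
$N = 8$ ($N = \left(4 + 0\right) 2 = 4 \cdot 2 = 8$)
$\left(I{\left(21 \right)} + B{\left(-7 \right)}\right) N = \left(21 + \left(-7\right)^{2}\right) 8 = \left(21 + 49\right) 8 = 70 \cdot 8 = 560$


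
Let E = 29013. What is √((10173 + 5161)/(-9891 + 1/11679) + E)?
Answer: √96783461949823885326/57758494 ≈ 170.33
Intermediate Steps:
√((10173 + 5161)/(-9891 + 1/11679) + E) = √((10173 + 5161)/(-9891 + 1/11679) + 29013) = √(15334/(-9891 + 1/11679) + 29013) = √(15334/(-115516988/11679) + 29013) = √(15334*(-11679/115516988) + 29013) = √(-89542893/57758494 + 29013) = √(1675657643529/57758494) = √96783461949823885326/57758494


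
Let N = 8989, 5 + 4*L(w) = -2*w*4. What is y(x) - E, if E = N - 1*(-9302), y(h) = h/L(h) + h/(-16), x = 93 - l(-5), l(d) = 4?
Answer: -209903861/11472 ≈ -18297.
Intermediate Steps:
L(w) = -5/4 - 2*w (L(w) = -5/4 + (-2*w*4)/4 = -5/4 + (-8*w)/4 = -5/4 - 2*w)
x = 89 (x = 93 - 1*4 = 93 - 4 = 89)
y(h) = -h/16 + h/(-5/4 - 2*h) (y(h) = h/(-5/4 - 2*h) + h/(-16) = h/(-5/4 - 2*h) + h*(-1/16) = h/(-5/4 - 2*h) - h/16 = -h/16 + h/(-5/4 - 2*h))
E = 18291 (E = 8989 - 1*(-9302) = 8989 + 9302 = 18291)
y(x) - E = (1/16)*89*(-69 - 8*89)/(5 + 8*89) - 1*18291 = (1/16)*89*(-69 - 712)/(5 + 712) - 18291 = (1/16)*89*(-781)/717 - 18291 = (1/16)*89*(1/717)*(-781) - 18291 = -69509/11472 - 18291 = -209903861/11472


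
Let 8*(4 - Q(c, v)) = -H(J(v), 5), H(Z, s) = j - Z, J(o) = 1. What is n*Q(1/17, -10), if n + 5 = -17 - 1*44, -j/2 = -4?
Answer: -1287/4 ≈ -321.75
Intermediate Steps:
j = 8 (j = -2*(-4) = 8)
n = -66 (n = -5 + (-17 - 1*44) = -5 + (-17 - 44) = -5 - 61 = -66)
H(Z, s) = 8 - Z
Q(c, v) = 39/8 (Q(c, v) = 4 - (-1)*(8 - 1*1)/8 = 4 - (-1)*(8 - 1)/8 = 4 - (-1)*7/8 = 4 - ⅛*(-7) = 4 + 7/8 = 39/8)
n*Q(1/17, -10) = -66*39/8 = -1287/4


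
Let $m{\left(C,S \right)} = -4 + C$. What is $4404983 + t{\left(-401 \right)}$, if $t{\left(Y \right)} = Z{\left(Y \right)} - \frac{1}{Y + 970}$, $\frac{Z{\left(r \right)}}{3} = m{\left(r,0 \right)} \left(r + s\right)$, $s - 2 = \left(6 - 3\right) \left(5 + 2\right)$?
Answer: $\frac{2767759956}{569} \approx 4.8643 \cdot 10^{6}$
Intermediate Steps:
$s = 23$ ($s = 2 + \left(6 - 3\right) \left(5 + 2\right) = 2 + 3 \cdot 7 = 2 + 21 = 23$)
$Z{\left(r \right)} = 3 \left(-4 + r\right) \left(23 + r\right)$ ($Z{\left(r \right)} = 3 \left(-4 + r\right) \left(r + 23\right) = 3 \left(-4 + r\right) \left(23 + r\right)$)
$t{\left(Y \right)} = - \frac{1}{970 + Y} + 3 \left(-4 + Y\right) \left(23 + Y\right)$ ($t{\left(Y \right)} = 3 \left(-4 + Y\right) \left(23 + Y\right) - \frac{1}{Y + 970} = 3 \left(-4 + Y\right) \left(23 + Y\right) - \frac{1}{970 + Y} = - \frac{1}{970 + Y} + 3 \left(-4 + Y\right) \left(23 + Y\right)$)
$4404983 + t{\left(-401 \right)} = 4404983 + \frac{-267721 + 3 \left(-401\right)^{3} + 2967 \left(-401\right)^{2} + 55014 \left(-401\right)}{970 - 401} = 4404983 + \frac{-267721 + 3 \left(-64481201\right) + 2967 \cdot 160801 - 22060614}{569} = 4404983 + \frac{-267721 - 193443603 + 477096567 - 22060614}{569} = 4404983 + \frac{1}{569} \cdot 261324629 = 4404983 + \frac{261324629}{569} = \frac{2767759956}{569}$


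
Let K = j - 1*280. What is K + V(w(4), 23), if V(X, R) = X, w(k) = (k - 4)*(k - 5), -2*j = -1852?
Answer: 646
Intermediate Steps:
j = 926 (j = -1/2*(-1852) = 926)
w(k) = (-5 + k)*(-4 + k) (w(k) = (-4 + k)*(-5 + k) = (-5 + k)*(-4 + k))
K = 646 (K = 926 - 1*280 = 926 - 280 = 646)
K + V(w(4), 23) = 646 + (20 + 4**2 - 9*4) = 646 + (20 + 16 - 36) = 646 + 0 = 646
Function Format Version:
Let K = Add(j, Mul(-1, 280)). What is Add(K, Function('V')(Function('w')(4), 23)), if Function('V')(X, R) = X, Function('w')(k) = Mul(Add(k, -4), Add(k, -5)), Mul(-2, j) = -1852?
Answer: 646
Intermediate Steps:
j = 926 (j = Mul(Rational(-1, 2), -1852) = 926)
Function('w')(k) = Mul(Add(-5, k), Add(-4, k)) (Function('w')(k) = Mul(Add(-4, k), Add(-5, k)) = Mul(Add(-5, k), Add(-4, k)))
K = 646 (K = Add(926, Mul(-1, 280)) = Add(926, -280) = 646)
Add(K, Function('V')(Function('w')(4), 23)) = Add(646, Add(20, Pow(4, 2), Mul(-9, 4))) = Add(646, Add(20, 16, -36)) = Add(646, 0) = 646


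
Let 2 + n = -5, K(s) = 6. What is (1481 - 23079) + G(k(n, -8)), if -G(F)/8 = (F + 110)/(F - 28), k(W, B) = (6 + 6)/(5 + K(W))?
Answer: -797904/37 ≈ -21565.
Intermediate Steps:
n = -7 (n = -2 - 5 = -7)
k(W, B) = 12/11 (k(W, B) = (6 + 6)/(5 + 6) = 12/11)
G(F) = -8*(110 + F)/(-28 + F) (G(F) = -8*(F + 110)/(F - 28) = -8*(110 + F)/(-28 + F))
(1481 - 23079) + G(k(n, -8)) = (1481 - 23079) + 8*(-110 - 1*12/11)/(-28 + 12/11) = -21598 + 8*(-110 - 12/11)/(-296/11) = -21598 + 8*(-11/296)*(-1222/11) = -21598 + 1222/37 = -797904/37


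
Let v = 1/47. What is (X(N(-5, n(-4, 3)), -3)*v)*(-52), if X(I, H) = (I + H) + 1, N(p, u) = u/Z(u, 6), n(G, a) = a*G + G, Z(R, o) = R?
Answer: 52/47 ≈ 1.1064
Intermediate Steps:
v = 1/47 ≈ 0.021277
n(G, a) = G + G*a (n(G, a) = G*a + G = G + G*a)
N(p, u) = 1 (N(p, u) = u/u = 1)
X(I, H) = 1 + H + I (X(I, H) = (H + I) + 1 = 1 + H + I)
(X(N(-5, n(-4, 3)), -3)*v)*(-52) = ((1 - 3 + 1)*(1/47))*(-52) = -1*1/47*(-52) = -1/47*(-52) = 52/47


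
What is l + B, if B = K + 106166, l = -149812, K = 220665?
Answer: 177019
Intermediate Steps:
B = 326831 (B = 220665 + 106166 = 326831)
l + B = -149812 + 326831 = 177019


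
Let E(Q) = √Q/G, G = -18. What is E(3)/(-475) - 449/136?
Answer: -449/136 + √3/8550 ≈ -3.3013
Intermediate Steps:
E(Q) = -√Q/18 (E(Q) = √Q/(-18) = -√Q/18)
E(3)/(-475) - 449/136 = -√3/18/(-475) - 449/136 = -√3/18*(-1/475) - 449*1/136 = √3/8550 - 449/136 = -449/136 + √3/8550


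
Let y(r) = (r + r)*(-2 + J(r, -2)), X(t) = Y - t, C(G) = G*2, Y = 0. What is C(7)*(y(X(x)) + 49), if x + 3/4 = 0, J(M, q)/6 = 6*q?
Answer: -868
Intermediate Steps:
J(M, q) = 36*q (J(M, q) = 6*(6*q) = 36*q)
x = -3/4 (x = -3/4 + 0 = -3/4 ≈ -0.75000)
C(G) = 2*G
X(t) = -t (X(t) = 0 - t = -t)
y(r) = -148*r (y(r) = (r + r)*(-2 + 36*(-2)) = (2*r)*(-2 - 72) = (2*r)*(-74) = -148*r)
C(7)*(y(X(x)) + 49) = (2*7)*(-(-148)*(-3)/4 + 49) = 14*(-148*3/4 + 49) = 14*(-111 + 49) = 14*(-62) = -868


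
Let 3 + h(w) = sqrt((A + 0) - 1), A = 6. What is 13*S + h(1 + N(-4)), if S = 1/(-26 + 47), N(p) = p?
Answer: -50/21 + sqrt(5) ≈ -0.14488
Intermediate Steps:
h(w) = -3 + sqrt(5) (h(w) = -3 + sqrt((6 + 0) - 1) = -3 + sqrt(6 - 1) = -3 + sqrt(5))
S = 1/21 ≈ 0.047619
13*S + h(1 + N(-4)) = 13*(1/21) + (-3 + sqrt(5)) = 13/21 + (-3 + sqrt(5)) = -50/21 + sqrt(5)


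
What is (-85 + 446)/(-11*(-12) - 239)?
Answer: -361/107 ≈ -3.3738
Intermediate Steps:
(-85 + 446)/(-11*(-12) - 239) = 361/(132 - 239) = 361/(-107) = 361*(-1/107) = -361/107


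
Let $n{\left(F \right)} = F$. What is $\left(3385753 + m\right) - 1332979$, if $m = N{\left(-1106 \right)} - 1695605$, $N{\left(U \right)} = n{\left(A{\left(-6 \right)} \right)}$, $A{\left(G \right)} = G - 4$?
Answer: $357159$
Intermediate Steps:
$A{\left(G \right)} = -4 + G$
$N{\left(U \right)} = -10$ ($N{\left(U \right)} = -4 - 6 = -10$)
$m = -1695615$ ($m = -10 - 1695605 = -1695615$)
$\left(3385753 + m\right) - 1332979 = \left(3385753 - 1695615\right) - 1332979 = 1690138 - 1332979 = 357159$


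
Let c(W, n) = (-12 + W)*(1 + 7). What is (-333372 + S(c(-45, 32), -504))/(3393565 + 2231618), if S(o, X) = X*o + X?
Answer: -34684/1875061 ≈ -0.018498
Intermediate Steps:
c(W, n) = -96 + 8*W (c(W, n) = (-12 + W)*8 = -96 + 8*W)
S(o, X) = X + X*o
(-333372 + S(c(-45, 32), -504))/(3393565 + 2231618) = (-333372 - 504*(1 + (-96 + 8*(-45))))/(3393565 + 2231618) = (-333372 - 504*(1 + (-96 - 360)))/5625183 = (-333372 - 504*(1 - 456))*(1/5625183) = (-333372 - 504*(-455))*(1/5625183) = (-333372 + 229320)*(1/5625183) = -104052*1/5625183 = -34684/1875061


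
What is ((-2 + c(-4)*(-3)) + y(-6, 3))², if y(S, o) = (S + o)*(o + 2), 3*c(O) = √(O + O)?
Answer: 281 + 68*I*√2 ≈ 281.0 + 96.167*I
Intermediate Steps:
c(O) = √2*√O/3 (c(O) = √(O + O)/3 = √(2*O)/3 = (√2*√O)/3 = √2*√O/3)
y(S, o) = (2 + o)*(S + o) (y(S, o) = (S + o)*(2 + o) = (2 + o)*(S + o))
((-2 + c(-4)*(-3)) + y(-6, 3))² = ((-2 + (√2*√(-4)/3)*(-3)) + (3² + 2*(-6) + 2*3 - 6*3))² = ((-2 + (√2*(2*I)/3)*(-3)) + (9 - 12 + 6 - 18))² = ((-2 + (2*I*√2/3)*(-3)) - 15)² = ((-2 - 2*I*√2) - 15)² = (-17 - 2*I*√2)²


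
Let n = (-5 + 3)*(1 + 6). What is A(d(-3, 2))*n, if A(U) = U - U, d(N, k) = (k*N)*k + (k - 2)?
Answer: 0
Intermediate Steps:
d(N, k) = -2 + k + N*k² (d(N, k) = (N*k)*k + (-2 + k) = N*k² + (-2 + k) = -2 + k + N*k²)
A(U) = 0
n = -14 (n = -2*7 = -14)
A(d(-3, 2))*n = 0*(-14) = 0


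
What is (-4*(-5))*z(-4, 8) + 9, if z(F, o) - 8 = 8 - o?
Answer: 169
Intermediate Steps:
z(F, o) = 16 - o (z(F, o) = 8 + (8 - o) = 16 - o)
(-4*(-5))*z(-4, 8) + 9 = (-4*(-5))*(16 - 1*8) + 9 = 20*(16 - 8) + 9 = 20*8 + 9 = 160 + 9 = 169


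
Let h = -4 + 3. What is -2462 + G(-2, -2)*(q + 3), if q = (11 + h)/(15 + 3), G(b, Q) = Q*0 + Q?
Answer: -22222/9 ≈ -2469.1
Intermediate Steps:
G(b, Q) = Q (G(b, Q) = 0 + Q = Q)
h = -1
q = 5/9 (q = (11 - 1)/(15 + 3) = 10/18 = 10*(1/18) = 5/9 ≈ 0.55556)
-2462 + G(-2, -2)*(q + 3) = -2462 - 2*(5/9 + 3) = -2462 - 2*32/9 = -2462 - 64/9 = -22222/9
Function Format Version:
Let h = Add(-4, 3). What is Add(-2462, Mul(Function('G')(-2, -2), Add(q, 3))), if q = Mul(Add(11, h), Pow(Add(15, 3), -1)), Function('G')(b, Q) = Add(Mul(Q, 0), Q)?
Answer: Rational(-22222, 9) ≈ -2469.1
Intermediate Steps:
Function('G')(b, Q) = Q (Function('G')(b, Q) = Add(0, Q) = Q)
h = -1
q = Rational(5, 9) (q = Mul(Add(11, -1), Pow(Add(15, 3), -1)) = Mul(10, Pow(18, -1)) = Mul(10, Rational(1, 18)) = Rational(5, 9) ≈ 0.55556)
Add(-2462, Mul(Function('G')(-2, -2), Add(q, 3))) = Add(-2462, Mul(-2, Add(Rational(5, 9), 3))) = Add(-2462, Mul(-2, Rational(32, 9))) = Add(-2462, Rational(-64, 9)) = Rational(-22222, 9)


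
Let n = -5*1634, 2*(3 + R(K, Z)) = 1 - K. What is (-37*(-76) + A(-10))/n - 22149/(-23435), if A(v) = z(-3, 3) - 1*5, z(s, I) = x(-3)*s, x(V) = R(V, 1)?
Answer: 267686/445265 ≈ 0.60118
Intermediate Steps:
R(K, Z) = -5/2 - K/2 (R(K, Z) = -3 + (1 - K)/2 = -3 + (½ - K/2) = -5/2 - K/2)
n = -8170
x(V) = -5/2 - V/2
z(s, I) = -s (z(s, I) = (-5/2 - ½*(-3))*s = (-5/2 + 3/2)*s = -s)
A(v) = -2 (A(v) = -1*(-3) - 1*5 = 3 - 5 = -2)
(-37*(-76) + A(-10))/n - 22149/(-23435) = (-37*(-76) - 2)/(-8170) - 22149/(-23435) = (2812 - 2)*(-1/8170) - 22149*(-1/23435) = 2810*(-1/8170) + 22149/23435 = -281/817 + 22149/23435 = 267686/445265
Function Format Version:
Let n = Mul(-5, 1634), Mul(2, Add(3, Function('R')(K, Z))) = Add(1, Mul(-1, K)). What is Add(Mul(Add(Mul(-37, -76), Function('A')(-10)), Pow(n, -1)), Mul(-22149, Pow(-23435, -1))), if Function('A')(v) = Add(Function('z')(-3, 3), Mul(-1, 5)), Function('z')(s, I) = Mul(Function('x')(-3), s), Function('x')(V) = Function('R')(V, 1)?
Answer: Rational(267686, 445265) ≈ 0.60118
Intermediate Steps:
Function('R')(K, Z) = Add(Rational(-5, 2), Mul(Rational(-1, 2), K)) (Function('R')(K, Z) = Add(-3, Mul(Rational(1, 2), Add(1, Mul(-1, K)))) = Add(-3, Add(Rational(1, 2), Mul(Rational(-1, 2), K))) = Add(Rational(-5, 2), Mul(Rational(-1, 2), K)))
n = -8170
Function('x')(V) = Add(Rational(-5, 2), Mul(Rational(-1, 2), V))
Function('z')(s, I) = Mul(-1, s) (Function('z')(s, I) = Mul(Add(Rational(-5, 2), Mul(Rational(-1, 2), -3)), s) = Mul(Add(Rational(-5, 2), Rational(3, 2)), s) = Mul(-1, s))
Function('A')(v) = -2 (Function('A')(v) = Add(Mul(-1, -3), Mul(-1, 5)) = Add(3, -5) = -2)
Add(Mul(Add(Mul(-37, -76), Function('A')(-10)), Pow(n, -1)), Mul(-22149, Pow(-23435, -1))) = Add(Mul(Add(Mul(-37, -76), -2), Pow(-8170, -1)), Mul(-22149, Pow(-23435, -1))) = Add(Mul(Add(2812, -2), Rational(-1, 8170)), Mul(-22149, Rational(-1, 23435))) = Add(Mul(2810, Rational(-1, 8170)), Rational(22149, 23435)) = Add(Rational(-281, 817), Rational(22149, 23435)) = Rational(267686, 445265)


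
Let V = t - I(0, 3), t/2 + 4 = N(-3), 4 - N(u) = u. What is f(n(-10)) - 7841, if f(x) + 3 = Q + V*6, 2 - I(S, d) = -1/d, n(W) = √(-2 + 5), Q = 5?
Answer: -7817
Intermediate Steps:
n(W) = √3
N(u) = 4 - u
t = 6 (t = -8 + 2*(4 - 1*(-3)) = -8 + 2*(4 + 3) = -8 + 2*7 = -8 + 14 = 6)
I(S, d) = 2 + 1/d (I(S, d) = 2 - (-1)/d = 2 + 1/d)
V = 11/3 (V = 6 - (2 + 1/3) = 6 - (2 + ⅓) = 6 - 1*7/3 = 6 - 7/3 = 11/3 ≈ 3.6667)
f(x) = 24 (f(x) = -3 + (5 + (11/3)*6) = -3 + (5 + 22) = -3 + 27 = 24)
f(n(-10)) - 7841 = 24 - 7841 = -7817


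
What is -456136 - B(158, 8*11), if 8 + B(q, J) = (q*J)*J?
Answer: -1679680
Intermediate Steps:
B(q, J) = -8 + q*J² (B(q, J) = -8 + (q*J)*J = -8 + (J*q)*J = -8 + q*J²)
-456136 - B(158, 8*11) = -456136 - (-8 + 158*(8*11)²) = -456136 - (-8 + 158*88²) = -456136 - (-8 + 158*7744) = -456136 - (-8 + 1223552) = -456136 - 1*1223544 = -456136 - 1223544 = -1679680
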